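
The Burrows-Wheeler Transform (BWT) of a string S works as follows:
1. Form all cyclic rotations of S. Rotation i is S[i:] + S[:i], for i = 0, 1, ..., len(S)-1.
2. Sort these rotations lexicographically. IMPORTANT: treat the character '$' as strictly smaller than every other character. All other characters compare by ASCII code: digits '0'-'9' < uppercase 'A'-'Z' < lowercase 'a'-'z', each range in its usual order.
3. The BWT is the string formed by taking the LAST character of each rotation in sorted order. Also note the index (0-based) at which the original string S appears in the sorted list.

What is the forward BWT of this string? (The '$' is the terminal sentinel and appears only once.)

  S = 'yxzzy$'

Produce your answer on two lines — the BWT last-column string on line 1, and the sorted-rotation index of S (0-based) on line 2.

Answer: yyz$zx
3

Derivation:
All 6 rotations (rotation i = S[i:]+S[:i]):
  rot[0] = yxzzy$
  rot[1] = xzzy$y
  rot[2] = zzy$yx
  rot[3] = zy$yxz
  rot[4] = y$yxzz
  rot[5] = $yxzzy
Sorted (with $ < everything):
  sorted[0] = $yxzzy  (last char: 'y')
  sorted[1] = xzzy$y  (last char: 'y')
  sorted[2] = y$yxzz  (last char: 'z')
  sorted[3] = yxzzy$  (last char: '$')
  sorted[4] = zy$yxz  (last char: 'z')
  sorted[5] = zzy$yx  (last char: 'x')
Last column: yyz$zx
Original string S is at sorted index 3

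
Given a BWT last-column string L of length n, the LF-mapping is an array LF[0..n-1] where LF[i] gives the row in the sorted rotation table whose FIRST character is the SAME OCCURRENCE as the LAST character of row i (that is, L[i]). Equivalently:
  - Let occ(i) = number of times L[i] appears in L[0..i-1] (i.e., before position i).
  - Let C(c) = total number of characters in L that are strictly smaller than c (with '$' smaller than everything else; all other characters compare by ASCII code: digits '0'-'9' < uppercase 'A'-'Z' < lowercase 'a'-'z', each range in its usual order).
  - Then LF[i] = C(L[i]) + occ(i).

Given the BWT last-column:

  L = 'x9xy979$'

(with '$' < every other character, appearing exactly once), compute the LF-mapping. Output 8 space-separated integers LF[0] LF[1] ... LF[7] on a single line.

Answer: 5 2 6 7 3 1 4 0

Derivation:
Char counts: '$':1, '7':1, '9':3, 'x':2, 'y':1
C (first-col start): C('$')=0, C('7')=1, C('9')=2, C('x')=5, C('y')=7
L[0]='x': occ=0, LF[0]=C('x')+0=5+0=5
L[1]='9': occ=0, LF[1]=C('9')+0=2+0=2
L[2]='x': occ=1, LF[2]=C('x')+1=5+1=6
L[3]='y': occ=0, LF[3]=C('y')+0=7+0=7
L[4]='9': occ=1, LF[4]=C('9')+1=2+1=3
L[5]='7': occ=0, LF[5]=C('7')+0=1+0=1
L[6]='9': occ=2, LF[6]=C('9')+2=2+2=4
L[7]='$': occ=0, LF[7]=C('$')+0=0+0=0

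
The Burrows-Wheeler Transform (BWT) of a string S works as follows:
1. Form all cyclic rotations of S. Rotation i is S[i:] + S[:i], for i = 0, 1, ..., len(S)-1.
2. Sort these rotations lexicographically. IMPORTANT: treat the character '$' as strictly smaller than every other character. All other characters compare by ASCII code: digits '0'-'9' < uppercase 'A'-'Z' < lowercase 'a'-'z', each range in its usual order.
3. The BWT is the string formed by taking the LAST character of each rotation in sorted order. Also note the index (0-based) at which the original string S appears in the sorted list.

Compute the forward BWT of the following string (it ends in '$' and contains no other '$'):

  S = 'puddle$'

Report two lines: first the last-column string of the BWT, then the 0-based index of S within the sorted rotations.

Answer: eudld$p
5

Derivation:
All 7 rotations (rotation i = S[i:]+S[:i]):
  rot[0] = puddle$
  rot[1] = uddle$p
  rot[2] = ddle$pu
  rot[3] = dle$pud
  rot[4] = le$pudd
  rot[5] = e$puddl
  rot[6] = $puddle
Sorted (with $ < everything):
  sorted[0] = $puddle  (last char: 'e')
  sorted[1] = ddle$pu  (last char: 'u')
  sorted[2] = dle$pud  (last char: 'd')
  sorted[3] = e$puddl  (last char: 'l')
  sorted[4] = le$pudd  (last char: 'd')
  sorted[5] = puddle$  (last char: '$')
  sorted[6] = uddle$p  (last char: 'p')
Last column: eudld$p
Original string S is at sorted index 5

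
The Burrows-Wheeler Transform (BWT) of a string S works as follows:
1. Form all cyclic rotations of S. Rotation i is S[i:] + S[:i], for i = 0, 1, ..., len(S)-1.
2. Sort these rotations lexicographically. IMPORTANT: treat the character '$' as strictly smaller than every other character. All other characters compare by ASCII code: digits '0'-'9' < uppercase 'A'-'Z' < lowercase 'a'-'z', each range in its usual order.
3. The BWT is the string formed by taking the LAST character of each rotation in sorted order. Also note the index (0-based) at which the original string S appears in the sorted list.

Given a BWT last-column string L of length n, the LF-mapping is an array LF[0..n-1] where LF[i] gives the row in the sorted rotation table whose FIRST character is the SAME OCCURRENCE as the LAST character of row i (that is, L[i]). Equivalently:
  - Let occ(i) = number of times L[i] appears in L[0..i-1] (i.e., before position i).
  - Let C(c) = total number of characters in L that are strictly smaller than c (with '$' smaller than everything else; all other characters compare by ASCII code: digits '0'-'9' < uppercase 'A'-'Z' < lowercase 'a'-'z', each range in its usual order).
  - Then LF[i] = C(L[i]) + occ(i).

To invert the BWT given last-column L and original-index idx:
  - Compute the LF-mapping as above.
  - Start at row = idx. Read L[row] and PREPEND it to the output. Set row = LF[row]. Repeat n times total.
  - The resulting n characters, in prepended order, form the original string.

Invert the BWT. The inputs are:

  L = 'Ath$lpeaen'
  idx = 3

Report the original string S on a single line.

Answer: elephantA$

Derivation:
LF mapping: 1 9 5 0 6 8 3 2 4 7
Walk LF starting at row 3, prepending L[row]:
  step 1: row=3, L[3]='$', prepend. Next row=LF[3]=0
  step 2: row=0, L[0]='A', prepend. Next row=LF[0]=1
  step 3: row=1, L[1]='t', prepend. Next row=LF[1]=9
  step 4: row=9, L[9]='n', prepend. Next row=LF[9]=7
  step 5: row=7, L[7]='a', prepend. Next row=LF[7]=2
  step 6: row=2, L[2]='h', prepend. Next row=LF[2]=5
  step 7: row=5, L[5]='p', prepend. Next row=LF[5]=8
  step 8: row=8, L[8]='e', prepend. Next row=LF[8]=4
  step 9: row=4, L[4]='l', prepend. Next row=LF[4]=6
  step 10: row=6, L[6]='e', prepend. Next row=LF[6]=3
Reversed output: elephantA$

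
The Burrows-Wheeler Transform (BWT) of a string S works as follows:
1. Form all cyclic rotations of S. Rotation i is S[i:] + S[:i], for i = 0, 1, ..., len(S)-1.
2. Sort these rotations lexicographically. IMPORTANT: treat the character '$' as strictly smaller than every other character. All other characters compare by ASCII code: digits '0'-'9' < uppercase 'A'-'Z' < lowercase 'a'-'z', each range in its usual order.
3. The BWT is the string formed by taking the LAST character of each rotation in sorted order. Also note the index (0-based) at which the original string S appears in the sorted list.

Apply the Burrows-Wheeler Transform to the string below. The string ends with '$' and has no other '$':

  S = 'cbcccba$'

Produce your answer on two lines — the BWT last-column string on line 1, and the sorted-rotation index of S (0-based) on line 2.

Answer: abccc$cb
5

Derivation:
All 8 rotations (rotation i = S[i:]+S[:i]):
  rot[0] = cbcccba$
  rot[1] = bcccba$c
  rot[2] = cccba$cb
  rot[3] = ccba$cbc
  rot[4] = cba$cbcc
  rot[5] = ba$cbccc
  rot[6] = a$cbcccb
  rot[7] = $cbcccba
Sorted (with $ < everything):
  sorted[0] = $cbcccba  (last char: 'a')
  sorted[1] = a$cbcccb  (last char: 'b')
  sorted[2] = ba$cbccc  (last char: 'c')
  sorted[3] = bcccba$c  (last char: 'c')
  sorted[4] = cba$cbcc  (last char: 'c')
  sorted[5] = cbcccba$  (last char: '$')
  sorted[6] = ccba$cbc  (last char: 'c')
  sorted[7] = cccba$cb  (last char: 'b')
Last column: abccc$cb
Original string S is at sorted index 5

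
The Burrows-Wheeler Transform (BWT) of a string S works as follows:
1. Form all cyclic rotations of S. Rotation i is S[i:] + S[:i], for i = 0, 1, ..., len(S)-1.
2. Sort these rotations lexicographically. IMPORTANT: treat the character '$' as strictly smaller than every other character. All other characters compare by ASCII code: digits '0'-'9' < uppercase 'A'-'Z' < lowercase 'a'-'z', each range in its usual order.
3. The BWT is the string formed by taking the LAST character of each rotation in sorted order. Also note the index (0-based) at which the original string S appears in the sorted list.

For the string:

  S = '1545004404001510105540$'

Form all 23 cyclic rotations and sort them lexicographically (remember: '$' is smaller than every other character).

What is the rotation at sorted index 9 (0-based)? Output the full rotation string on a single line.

All 23 rotations (rotation i = S[i:]+S[:i]):
  rot[0] = 1545004404001510105540$
  rot[1] = 545004404001510105540$1
  rot[2] = 45004404001510105540$15
  rot[3] = 5004404001510105540$154
  rot[4] = 004404001510105540$1545
  rot[5] = 04404001510105540$15450
  rot[6] = 4404001510105540$154500
  rot[7] = 404001510105540$1545004
  rot[8] = 04001510105540$15450044
  rot[9] = 4001510105540$154500440
  rot[10] = 001510105540$1545004404
  rot[11] = 01510105540$15450044040
  rot[12] = 1510105540$154500440400
  rot[13] = 510105540$1545004404001
  rot[14] = 10105540$15450044040015
  rot[15] = 0105540$154500440400151
  rot[16] = 105540$1545004404001510
  rot[17] = 05540$15450044040015101
  rot[18] = 5540$154500440400151010
  rot[19] = 540$1545004404001510105
  rot[20] = 40$15450044040015101055
  rot[21] = 0$154500440400151010554
  rot[22] = $1545004404001510105540
Sorted (with $ < everything):
  sorted[0] = $1545004404001510105540
  sorted[1] = 0$154500440400151010554
  sorted[2] = 001510105540$1545004404
  sorted[3] = 004404001510105540$1545
  sorted[4] = 0105540$154500440400151
  sorted[5] = 01510105540$15450044040
  sorted[6] = 04001510105540$15450044
  sorted[7] = 04404001510105540$15450
  sorted[8] = 05540$15450044040015101
  sorted[9] = 10105540$15450044040015
  sorted[10] = 105540$1545004404001510
  sorted[11] = 1510105540$154500440400
  sorted[12] = 1545004404001510105540$
  sorted[13] = 40$15450044040015101055
  sorted[14] = 4001510105540$154500440
  sorted[15] = 404001510105540$1545004
  sorted[16] = 4404001510105540$154500
  sorted[17] = 45004404001510105540$15
  sorted[18] = 5004404001510105540$154
  sorted[19] = 510105540$1545004404001
  sorted[20] = 540$1545004404001510105
  sorted[21] = 545004404001510105540$1
  sorted[22] = 5540$154500440400151010
sorted[9] = 10105540$15450044040015

Answer: 10105540$15450044040015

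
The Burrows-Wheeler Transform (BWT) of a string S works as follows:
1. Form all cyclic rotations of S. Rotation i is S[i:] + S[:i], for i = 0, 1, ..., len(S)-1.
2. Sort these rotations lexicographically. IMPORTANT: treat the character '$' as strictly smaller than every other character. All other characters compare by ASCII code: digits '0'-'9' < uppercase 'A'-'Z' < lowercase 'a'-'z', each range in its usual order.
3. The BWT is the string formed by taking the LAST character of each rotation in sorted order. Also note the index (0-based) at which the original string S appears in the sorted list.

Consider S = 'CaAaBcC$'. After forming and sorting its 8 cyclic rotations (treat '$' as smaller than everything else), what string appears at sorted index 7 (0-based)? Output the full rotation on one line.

Answer: cC$CaAaB

Derivation:
All 8 rotations (rotation i = S[i:]+S[:i]):
  rot[0] = CaAaBcC$
  rot[1] = aAaBcC$C
  rot[2] = AaBcC$Ca
  rot[3] = aBcC$CaA
  rot[4] = BcC$CaAa
  rot[5] = cC$CaAaB
  rot[6] = C$CaAaBc
  rot[7] = $CaAaBcC
Sorted (with $ < everything):
  sorted[0] = $CaAaBcC
  sorted[1] = AaBcC$Ca
  sorted[2] = BcC$CaAa
  sorted[3] = C$CaAaBc
  sorted[4] = CaAaBcC$
  sorted[5] = aAaBcC$C
  sorted[6] = aBcC$CaA
  sorted[7] = cC$CaAaB
sorted[7] = cC$CaAaB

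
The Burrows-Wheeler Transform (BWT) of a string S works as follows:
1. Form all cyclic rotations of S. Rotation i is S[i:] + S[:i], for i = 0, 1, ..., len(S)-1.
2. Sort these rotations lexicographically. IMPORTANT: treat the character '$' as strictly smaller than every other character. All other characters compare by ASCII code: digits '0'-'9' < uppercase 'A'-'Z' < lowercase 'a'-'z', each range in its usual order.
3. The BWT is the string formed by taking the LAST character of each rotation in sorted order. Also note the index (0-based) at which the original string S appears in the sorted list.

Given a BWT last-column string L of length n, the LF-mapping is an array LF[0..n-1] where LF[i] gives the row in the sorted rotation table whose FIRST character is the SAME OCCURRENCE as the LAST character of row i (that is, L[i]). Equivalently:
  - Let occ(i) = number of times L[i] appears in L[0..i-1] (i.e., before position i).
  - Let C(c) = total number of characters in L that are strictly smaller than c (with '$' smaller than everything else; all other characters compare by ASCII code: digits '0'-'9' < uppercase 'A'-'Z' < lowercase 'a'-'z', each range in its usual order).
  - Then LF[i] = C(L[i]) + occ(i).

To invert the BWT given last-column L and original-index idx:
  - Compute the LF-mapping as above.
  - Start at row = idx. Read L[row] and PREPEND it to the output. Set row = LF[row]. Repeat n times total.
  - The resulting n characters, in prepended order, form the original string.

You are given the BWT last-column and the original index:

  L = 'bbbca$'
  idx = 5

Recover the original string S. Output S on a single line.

Answer: cbabb$

Derivation:
LF mapping: 2 3 4 5 1 0
Walk LF starting at row 5, prepending L[row]:
  step 1: row=5, L[5]='$', prepend. Next row=LF[5]=0
  step 2: row=0, L[0]='b', prepend. Next row=LF[0]=2
  step 3: row=2, L[2]='b', prepend. Next row=LF[2]=4
  step 4: row=4, L[4]='a', prepend. Next row=LF[4]=1
  step 5: row=1, L[1]='b', prepend. Next row=LF[1]=3
  step 6: row=3, L[3]='c', prepend. Next row=LF[3]=5
Reversed output: cbabb$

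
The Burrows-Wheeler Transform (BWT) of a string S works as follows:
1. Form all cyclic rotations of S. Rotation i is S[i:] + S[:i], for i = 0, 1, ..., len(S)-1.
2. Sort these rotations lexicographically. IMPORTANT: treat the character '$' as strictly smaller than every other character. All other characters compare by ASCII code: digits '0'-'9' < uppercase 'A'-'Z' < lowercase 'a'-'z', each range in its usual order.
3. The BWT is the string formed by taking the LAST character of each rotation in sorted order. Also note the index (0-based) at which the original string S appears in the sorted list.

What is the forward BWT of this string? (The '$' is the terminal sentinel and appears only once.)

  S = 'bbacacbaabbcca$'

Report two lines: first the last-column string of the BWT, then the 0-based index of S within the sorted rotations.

Answer: acbabccb$abcaab
8

Derivation:
All 15 rotations (rotation i = S[i:]+S[:i]):
  rot[0] = bbacacbaabbcca$
  rot[1] = bacacbaabbcca$b
  rot[2] = acacbaabbcca$bb
  rot[3] = cacbaabbcca$bba
  rot[4] = acbaabbcca$bbac
  rot[5] = cbaabbcca$bbaca
  rot[6] = baabbcca$bbacac
  rot[7] = aabbcca$bbacacb
  rot[8] = abbcca$bbacacba
  rot[9] = bbcca$bbacacbaa
  rot[10] = bcca$bbacacbaab
  rot[11] = cca$bbacacbaabb
  rot[12] = ca$bbacacbaabbc
  rot[13] = a$bbacacbaabbcc
  rot[14] = $bbacacbaabbcca
Sorted (with $ < everything):
  sorted[0] = $bbacacbaabbcca  (last char: 'a')
  sorted[1] = a$bbacacbaabbcc  (last char: 'c')
  sorted[2] = aabbcca$bbacacb  (last char: 'b')
  sorted[3] = abbcca$bbacacba  (last char: 'a')
  sorted[4] = acacbaabbcca$bb  (last char: 'b')
  sorted[5] = acbaabbcca$bbac  (last char: 'c')
  sorted[6] = baabbcca$bbacac  (last char: 'c')
  sorted[7] = bacacbaabbcca$b  (last char: 'b')
  sorted[8] = bbacacbaabbcca$  (last char: '$')
  sorted[9] = bbcca$bbacacbaa  (last char: 'a')
  sorted[10] = bcca$bbacacbaab  (last char: 'b')
  sorted[11] = ca$bbacacbaabbc  (last char: 'c')
  sorted[12] = cacbaabbcca$bba  (last char: 'a')
  sorted[13] = cbaabbcca$bbaca  (last char: 'a')
  sorted[14] = cca$bbacacbaabb  (last char: 'b')
Last column: acbabccb$abcaab
Original string S is at sorted index 8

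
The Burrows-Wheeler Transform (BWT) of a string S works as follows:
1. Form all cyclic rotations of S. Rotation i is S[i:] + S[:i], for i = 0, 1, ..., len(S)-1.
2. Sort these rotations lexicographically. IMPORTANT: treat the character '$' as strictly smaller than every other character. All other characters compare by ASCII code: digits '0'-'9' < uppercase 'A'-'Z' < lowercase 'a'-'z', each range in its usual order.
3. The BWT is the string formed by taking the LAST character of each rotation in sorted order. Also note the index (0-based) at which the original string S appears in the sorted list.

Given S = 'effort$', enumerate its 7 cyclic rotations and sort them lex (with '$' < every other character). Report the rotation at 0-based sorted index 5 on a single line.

All 7 rotations (rotation i = S[i:]+S[:i]):
  rot[0] = effort$
  rot[1] = ffort$e
  rot[2] = fort$ef
  rot[3] = ort$eff
  rot[4] = rt$effo
  rot[5] = t$effor
  rot[6] = $effort
Sorted (with $ < everything):
  sorted[0] = $effort
  sorted[1] = effort$
  sorted[2] = ffort$e
  sorted[3] = fort$ef
  sorted[4] = ort$eff
  sorted[5] = rt$effo
  sorted[6] = t$effor
sorted[5] = rt$effo

Answer: rt$effo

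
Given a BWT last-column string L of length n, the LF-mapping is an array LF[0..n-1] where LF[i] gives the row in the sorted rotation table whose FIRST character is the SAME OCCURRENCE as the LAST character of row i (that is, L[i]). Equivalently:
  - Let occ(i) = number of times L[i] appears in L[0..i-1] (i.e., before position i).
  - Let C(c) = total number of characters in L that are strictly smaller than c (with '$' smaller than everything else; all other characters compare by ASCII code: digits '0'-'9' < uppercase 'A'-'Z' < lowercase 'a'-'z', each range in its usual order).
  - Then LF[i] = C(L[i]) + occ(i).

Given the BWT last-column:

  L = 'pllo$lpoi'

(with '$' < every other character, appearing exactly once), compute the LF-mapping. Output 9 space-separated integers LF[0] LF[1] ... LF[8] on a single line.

Char counts: '$':1, 'i':1, 'l':3, 'o':2, 'p':2
C (first-col start): C('$')=0, C('i')=1, C('l')=2, C('o')=5, C('p')=7
L[0]='p': occ=0, LF[0]=C('p')+0=7+0=7
L[1]='l': occ=0, LF[1]=C('l')+0=2+0=2
L[2]='l': occ=1, LF[2]=C('l')+1=2+1=3
L[3]='o': occ=0, LF[3]=C('o')+0=5+0=5
L[4]='$': occ=0, LF[4]=C('$')+0=0+0=0
L[5]='l': occ=2, LF[5]=C('l')+2=2+2=4
L[6]='p': occ=1, LF[6]=C('p')+1=7+1=8
L[7]='o': occ=1, LF[7]=C('o')+1=5+1=6
L[8]='i': occ=0, LF[8]=C('i')+0=1+0=1

Answer: 7 2 3 5 0 4 8 6 1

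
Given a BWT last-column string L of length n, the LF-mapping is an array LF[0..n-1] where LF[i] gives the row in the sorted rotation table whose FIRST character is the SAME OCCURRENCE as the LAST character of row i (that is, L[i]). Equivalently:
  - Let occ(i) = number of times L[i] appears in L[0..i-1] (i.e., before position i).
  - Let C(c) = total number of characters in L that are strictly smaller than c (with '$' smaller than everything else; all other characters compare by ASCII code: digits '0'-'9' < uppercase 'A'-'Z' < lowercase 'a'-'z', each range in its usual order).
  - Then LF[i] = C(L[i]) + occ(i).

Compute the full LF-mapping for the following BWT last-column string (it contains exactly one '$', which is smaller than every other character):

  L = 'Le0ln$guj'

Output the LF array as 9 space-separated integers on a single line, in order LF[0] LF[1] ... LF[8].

Answer: 2 3 1 6 7 0 4 8 5

Derivation:
Char counts: '$':1, '0':1, 'L':1, 'e':1, 'g':1, 'j':1, 'l':1, 'n':1, 'u':1
C (first-col start): C('$')=0, C('0')=1, C('L')=2, C('e')=3, C('g')=4, C('j')=5, C('l')=6, C('n')=7, C('u')=8
L[0]='L': occ=0, LF[0]=C('L')+0=2+0=2
L[1]='e': occ=0, LF[1]=C('e')+0=3+0=3
L[2]='0': occ=0, LF[2]=C('0')+0=1+0=1
L[3]='l': occ=0, LF[3]=C('l')+0=6+0=6
L[4]='n': occ=0, LF[4]=C('n')+0=7+0=7
L[5]='$': occ=0, LF[5]=C('$')+0=0+0=0
L[6]='g': occ=0, LF[6]=C('g')+0=4+0=4
L[7]='u': occ=0, LF[7]=C('u')+0=8+0=8
L[8]='j': occ=0, LF[8]=C('j')+0=5+0=5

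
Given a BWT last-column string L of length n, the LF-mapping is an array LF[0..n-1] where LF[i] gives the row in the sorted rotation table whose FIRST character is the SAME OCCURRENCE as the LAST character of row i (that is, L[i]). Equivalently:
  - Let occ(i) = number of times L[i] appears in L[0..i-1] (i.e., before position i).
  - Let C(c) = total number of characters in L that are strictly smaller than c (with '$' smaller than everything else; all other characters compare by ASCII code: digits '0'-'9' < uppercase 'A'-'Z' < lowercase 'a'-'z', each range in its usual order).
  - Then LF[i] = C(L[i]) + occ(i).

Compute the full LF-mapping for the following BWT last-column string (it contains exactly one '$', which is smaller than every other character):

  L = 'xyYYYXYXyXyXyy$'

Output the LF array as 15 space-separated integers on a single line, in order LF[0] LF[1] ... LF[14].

Answer: 9 10 5 6 7 1 8 2 11 3 12 4 13 14 0

Derivation:
Char counts: '$':1, 'X':4, 'Y':4, 'x':1, 'y':5
C (first-col start): C('$')=0, C('X')=1, C('Y')=5, C('x')=9, C('y')=10
L[0]='x': occ=0, LF[0]=C('x')+0=9+0=9
L[1]='y': occ=0, LF[1]=C('y')+0=10+0=10
L[2]='Y': occ=0, LF[2]=C('Y')+0=5+0=5
L[3]='Y': occ=1, LF[3]=C('Y')+1=5+1=6
L[4]='Y': occ=2, LF[4]=C('Y')+2=5+2=7
L[5]='X': occ=0, LF[5]=C('X')+0=1+0=1
L[6]='Y': occ=3, LF[6]=C('Y')+3=5+3=8
L[7]='X': occ=1, LF[7]=C('X')+1=1+1=2
L[8]='y': occ=1, LF[8]=C('y')+1=10+1=11
L[9]='X': occ=2, LF[9]=C('X')+2=1+2=3
L[10]='y': occ=2, LF[10]=C('y')+2=10+2=12
L[11]='X': occ=3, LF[11]=C('X')+3=1+3=4
L[12]='y': occ=3, LF[12]=C('y')+3=10+3=13
L[13]='y': occ=4, LF[13]=C('y')+4=10+4=14
L[14]='$': occ=0, LF[14]=C('$')+0=0+0=0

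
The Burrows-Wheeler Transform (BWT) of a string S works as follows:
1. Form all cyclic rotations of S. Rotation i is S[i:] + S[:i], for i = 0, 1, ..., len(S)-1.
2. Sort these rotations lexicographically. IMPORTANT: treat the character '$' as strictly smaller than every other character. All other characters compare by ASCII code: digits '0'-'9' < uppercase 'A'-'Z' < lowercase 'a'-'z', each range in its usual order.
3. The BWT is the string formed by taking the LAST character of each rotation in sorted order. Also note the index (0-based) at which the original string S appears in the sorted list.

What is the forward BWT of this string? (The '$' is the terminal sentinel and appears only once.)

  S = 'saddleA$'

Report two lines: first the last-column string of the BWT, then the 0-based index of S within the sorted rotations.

Answer: Aesadld$
7

Derivation:
All 8 rotations (rotation i = S[i:]+S[:i]):
  rot[0] = saddleA$
  rot[1] = addleA$s
  rot[2] = ddleA$sa
  rot[3] = dleA$sad
  rot[4] = leA$sadd
  rot[5] = eA$saddl
  rot[6] = A$saddle
  rot[7] = $saddleA
Sorted (with $ < everything):
  sorted[0] = $saddleA  (last char: 'A')
  sorted[1] = A$saddle  (last char: 'e')
  sorted[2] = addleA$s  (last char: 's')
  sorted[3] = ddleA$sa  (last char: 'a')
  sorted[4] = dleA$sad  (last char: 'd')
  sorted[5] = eA$saddl  (last char: 'l')
  sorted[6] = leA$sadd  (last char: 'd')
  sorted[7] = saddleA$  (last char: '$')
Last column: Aesadld$
Original string S is at sorted index 7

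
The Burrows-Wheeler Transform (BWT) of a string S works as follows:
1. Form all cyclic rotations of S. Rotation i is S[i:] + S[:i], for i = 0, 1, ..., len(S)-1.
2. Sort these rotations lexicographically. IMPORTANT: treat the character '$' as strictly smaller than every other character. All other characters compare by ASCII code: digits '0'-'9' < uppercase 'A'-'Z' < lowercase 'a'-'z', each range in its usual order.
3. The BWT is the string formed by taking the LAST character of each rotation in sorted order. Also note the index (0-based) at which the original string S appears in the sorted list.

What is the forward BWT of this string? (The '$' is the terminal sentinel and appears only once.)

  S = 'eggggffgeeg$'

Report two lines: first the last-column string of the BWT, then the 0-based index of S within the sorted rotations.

Answer: gge$gfefggge
3

Derivation:
All 12 rotations (rotation i = S[i:]+S[:i]):
  rot[0] = eggggffgeeg$
  rot[1] = ggggffgeeg$e
  rot[2] = gggffgeeg$eg
  rot[3] = ggffgeeg$egg
  rot[4] = gffgeeg$eggg
  rot[5] = ffgeeg$egggg
  rot[6] = fgeeg$eggggf
  rot[7] = geeg$eggggff
  rot[8] = eeg$eggggffg
  rot[9] = eg$eggggffge
  rot[10] = g$eggggffgee
  rot[11] = $eggggffgeeg
Sorted (with $ < everything):
  sorted[0] = $eggggffgeeg  (last char: 'g')
  sorted[1] = eeg$eggggffg  (last char: 'g')
  sorted[2] = eg$eggggffge  (last char: 'e')
  sorted[3] = eggggffgeeg$  (last char: '$')
  sorted[4] = ffgeeg$egggg  (last char: 'g')
  sorted[5] = fgeeg$eggggf  (last char: 'f')
  sorted[6] = g$eggggffgee  (last char: 'e')
  sorted[7] = geeg$eggggff  (last char: 'f')
  sorted[8] = gffgeeg$eggg  (last char: 'g')
  sorted[9] = ggffgeeg$egg  (last char: 'g')
  sorted[10] = gggffgeeg$eg  (last char: 'g')
  sorted[11] = ggggffgeeg$e  (last char: 'e')
Last column: gge$gfefggge
Original string S is at sorted index 3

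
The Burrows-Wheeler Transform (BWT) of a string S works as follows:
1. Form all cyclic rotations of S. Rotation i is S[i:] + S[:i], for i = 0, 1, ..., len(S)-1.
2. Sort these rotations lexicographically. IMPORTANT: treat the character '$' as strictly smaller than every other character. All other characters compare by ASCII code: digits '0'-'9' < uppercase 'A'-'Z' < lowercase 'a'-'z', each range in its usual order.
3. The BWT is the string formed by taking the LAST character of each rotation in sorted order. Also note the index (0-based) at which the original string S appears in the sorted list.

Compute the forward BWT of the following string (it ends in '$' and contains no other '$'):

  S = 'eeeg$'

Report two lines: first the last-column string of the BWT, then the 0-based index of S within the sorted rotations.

Answer: g$eee
1

Derivation:
All 5 rotations (rotation i = S[i:]+S[:i]):
  rot[0] = eeeg$
  rot[1] = eeg$e
  rot[2] = eg$ee
  rot[3] = g$eee
  rot[4] = $eeeg
Sorted (with $ < everything):
  sorted[0] = $eeeg  (last char: 'g')
  sorted[1] = eeeg$  (last char: '$')
  sorted[2] = eeg$e  (last char: 'e')
  sorted[3] = eg$ee  (last char: 'e')
  sorted[4] = g$eee  (last char: 'e')
Last column: g$eee
Original string S is at sorted index 1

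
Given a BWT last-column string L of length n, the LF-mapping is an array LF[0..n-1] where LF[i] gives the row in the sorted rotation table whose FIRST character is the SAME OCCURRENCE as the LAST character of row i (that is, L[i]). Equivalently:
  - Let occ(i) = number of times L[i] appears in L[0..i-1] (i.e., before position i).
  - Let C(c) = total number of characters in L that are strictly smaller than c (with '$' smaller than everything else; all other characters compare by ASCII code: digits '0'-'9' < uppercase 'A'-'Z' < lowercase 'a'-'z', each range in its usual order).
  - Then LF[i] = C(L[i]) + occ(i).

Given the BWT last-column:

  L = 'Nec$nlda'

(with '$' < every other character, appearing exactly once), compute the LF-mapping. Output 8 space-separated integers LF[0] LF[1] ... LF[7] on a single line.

Answer: 1 5 3 0 7 6 4 2

Derivation:
Char counts: '$':1, 'N':1, 'a':1, 'c':1, 'd':1, 'e':1, 'l':1, 'n':1
C (first-col start): C('$')=0, C('N')=1, C('a')=2, C('c')=3, C('d')=4, C('e')=5, C('l')=6, C('n')=7
L[0]='N': occ=0, LF[0]=C('N')+0=1+0=1
L[1]='e': occ=0, LF[1]=C('e')+0=5+0=5
L[2]='c': occ=0, LF[2]=C('c')+0=3+0=3
L[3]='$': occ=0, LF[3]=C('$')+0=0+0=0
L[4]='n': occ=0, LF[4]=C('n')+0=7+0=7
L[5]='l': occ=0, LF[5]=C('l')+0=6+0=6
L[6]='d': occ=0, LF[6]=C('d')+0=4+0=4
L[7]='a': occ=0, LF[7]=C('a')+0=2+0=2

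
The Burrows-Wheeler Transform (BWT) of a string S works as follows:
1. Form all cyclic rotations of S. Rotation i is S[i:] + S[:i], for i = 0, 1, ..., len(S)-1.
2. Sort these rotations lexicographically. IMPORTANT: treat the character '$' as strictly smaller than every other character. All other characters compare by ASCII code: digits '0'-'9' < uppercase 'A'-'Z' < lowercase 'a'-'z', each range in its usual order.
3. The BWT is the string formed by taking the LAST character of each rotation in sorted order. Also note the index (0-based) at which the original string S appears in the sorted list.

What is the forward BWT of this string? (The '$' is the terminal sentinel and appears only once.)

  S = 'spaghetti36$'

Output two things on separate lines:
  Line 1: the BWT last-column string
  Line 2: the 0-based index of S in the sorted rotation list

All 12 rotations (rotation i = S[i:]+S[:i]):
  rot[0] = spaghetti36$
  rot[1] = paghetti36$s
  rot[2] = aghetti36$sp
  rot[3] = ghetti36$spa
  rot[4] = hetti36$spag
  rot[5] = etti36$spagh
  rot[6] = tti36$spaghe
  rot[7] = ti36$spaghet
  rot[8] = i36$spaghett
  rot[9] = 36$spaghetti
  rot[10] = 6$spaghetti3
  rot[11] = $spaghetti36
Sorted (with $ < everything):
  sorted[0] = $spaghetti36  (last char: '6')
  sorted[1] = 36$spaghetti  (last char: 'i')
  sorted[2] = 6$spaghetti3  (last char: '3')
  sorted[3] = aghetti36$sp  (last char: 'p')
  sorted[4] = etti36$spagh  (last char: 'h')
  sorted[5] = ghetti36$spa  (last char: 'a')
  sorted[6] = hetti36$spag  (last char: 'g')
  sorted[7] = i36$spaghett  (last char: 't')
  sorted[8] = paghetti36$s  (last char: 's')
  sorted[9] = spaghetti36$  (last char: '$')
  sorted[10] = ti36$spaghet  (last char: 't')
  sorted[11] = tti36$spaghe  (last char: 'e')
Last column: 6i3phagts$te
Original string S is at sorted index 9

Answer: 6i3phagts$te
9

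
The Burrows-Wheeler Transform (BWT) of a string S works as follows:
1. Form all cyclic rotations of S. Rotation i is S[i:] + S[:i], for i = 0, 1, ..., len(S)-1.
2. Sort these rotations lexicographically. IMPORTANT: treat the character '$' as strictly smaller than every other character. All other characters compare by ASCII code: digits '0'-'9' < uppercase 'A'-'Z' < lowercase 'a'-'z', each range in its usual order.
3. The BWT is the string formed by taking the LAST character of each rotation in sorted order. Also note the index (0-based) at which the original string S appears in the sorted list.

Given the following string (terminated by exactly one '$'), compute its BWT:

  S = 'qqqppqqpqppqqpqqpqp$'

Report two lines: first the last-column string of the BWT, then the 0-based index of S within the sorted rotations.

Answer: pqqqqqqpppqpqqqqppp$
19

Derivation:
All 20 rotations (rotation i = S[i:]+S[:i]):
  rot[0] = qqqppqqpqppqqpqqpqp$
  rot[1] = qqppqqpqppqqpqqpqp$q
  rot[2] = qppqqpqppqqpqqpqp$qq
  rot[3] = ppqqpqppqqpqqpqp$qqq
  rot[4] = pqqpqppqqpqqpqp$qqqp
  rot[5] = qqpqppqqpqqpqp$qqqpp
  rot[6] = qpqppqqpqqpqp$qqqppq
  rot[7] = pqppqqpqqpqp$qqqppqq
  rot[8] = qppqqpqqpqp$qqqppqqp
  rot[9] = ppqqpqqpqp$qqqppqqpq
  rot[10] = pqqpqqpqp$qqqppqqpqp
  rot[11] = qqpqqpqp$qqqppqqpqpp
  rot[12] = qpqqpqp$qqqppqqpqppq
  rot[13] = pqqpqp$qqqppqqpqppqq
  rot[14] = qqpqp$qqqppqqpqppqqp
  rot[15] = qpqp$qqqppqqpqppqqpq
  rot[16] = pqp$qqqppqqpqppqqpqq
  rot[17] = qp$qqqppqqpqppqqpqqp
  rot[18] = p$qqqppqqpqppqqpqqpq
  rot[19] = $qqqppqqpqppqqpqqpqp
Sorted (with $ < everything):
  sorted[0] = $qqqppqqpqppqqpqqpqp  (last char: 'p')
  sorted[1] = p$qqqppqqpqppqqpqqpq  (last char: 'q')
  sorted[2] = ppqqpqppqqpqqpqp$qqq  (last char: 'q')
  sorted[3] = ppqqpqqpqp$qqqppqqpq  (last char: 'q')
  sorted[4] = pqp$qqqppqqpqppqqpqq  (last char: 'q')
  sorted[5] = pqppqqpqqpqp$qqqppqq  (last char: 'q')
  sorted[6] = pqqpqp$qqqppqqpqppqq  (last char: 'q')
  sorted[7] = pqqpqppqqpqqpqp$qqqp  (last char: 'p')
  sorted[8] = pqqpqqpqp$qqqppqqpqp  (last char: 'p')
  sorted[9] = qp$qqqppqqpqppqqpqqp  (last char: 'p')
  sorted[10] = qppqqpqppqqpqqpqp$qq  (last char: 'q')
  sorted[11] = qppqqpqqpqp$qqqppqqp  (last char: 'p')
  sorted[12] = qpqp$qqqppqqpqppqqpq  (last char: 'q')
  sorted[13] = qpqppqqpqqpqp$qqqppq  (last char: 'q')
  sorted[14] = qpqqpqp$qqqppqqpqppq  (last char: 'q')
  sorted[15] = qqppqqpqppqqpqqpqp$q  (last char: 'q')
  sorted[16] = qqpqp$qqqppqqpqppqqp  (last char: 'p')
  sorted[17] = qqpqppqqpqqpqp$qqqpp  (last char: 'p')
  sorted[18] = qqpqqpqp$qqqppqqpqpp  (last char: 'p')
  sorted[19] = qqqppqqpqppqqpqqpqp$  (last char: '$')
Last column: pqqqqqqpppqpqqqqppp$
Original string S is at sorted index 19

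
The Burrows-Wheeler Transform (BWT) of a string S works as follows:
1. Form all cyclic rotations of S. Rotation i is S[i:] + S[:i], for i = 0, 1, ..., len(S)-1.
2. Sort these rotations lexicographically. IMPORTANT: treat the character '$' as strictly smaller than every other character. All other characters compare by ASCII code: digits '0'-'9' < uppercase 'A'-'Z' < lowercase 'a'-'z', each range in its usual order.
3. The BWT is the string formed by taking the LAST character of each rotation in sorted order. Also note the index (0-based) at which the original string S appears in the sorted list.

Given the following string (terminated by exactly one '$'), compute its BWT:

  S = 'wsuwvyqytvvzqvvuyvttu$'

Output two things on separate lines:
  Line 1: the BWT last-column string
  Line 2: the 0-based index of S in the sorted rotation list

Answer: uzywvtytsvyvqtwv$uvquv
16

Derivation:
All 22 rotations (rotation i = S[i:]+S[:i]):
  rot[0] = wsuwvyqytvvzqvvuyvttu$
  rot[1] = suwvyqytvvzqvvuyvttu$w
  rot[2] = uwvyqytvvzqvvuyvttu$ws
  rot[3] = wvyqytvvzqvvuyvttu$wsu
  rot[4] = vyqytvvzqvvuyvttu$wsuw
  rot[5] = yqytvvzqvvuyvttu$wsuwv
  rot[6] = qytvvzqvvuyvttu$wsuwvy
  rot[7] = ytvvzqvvuyvttu$wsuwvyq
  rot[8] = tvvzqvvuyvttu$wsuwvyqy
  rot[9] = vvzqvvuyvttu$wsuwvyqyt
  rot[10] = vzqvvuyvttu$wsuwvyqytv
  rot[11] = zqvvuyvttu$wsuwvyqytvv
  rot[12] = qvvuyvttu$wsuwvyqytvvz
  rot[13] = vvuyvttu$wsuwvyqytvvzq
  rot[14] = vuyvttu$wsuwvyqytvvzqv
  rot[15] = uyvttu$wsuwvyqytvvzqvv
  rot[16] = yvttu$wsuwvyqytvvzqvvu
  rot[17] = vttu$wsuwvyqytvvzqvvuy
  rot[18] = ttu$wsuwvyqytvvzqvvuyv
  rot[19] = tu$wsuwvyqytvvzqvvuyvt
  rot[20] = u$wsuwvyqytvvzqvvuyvtt
  rot[21] = $wsuwvyqytvvzqvvuyvttu
Sorted (with $ < everything):
  sorted[0] = $wsuwvyqytvvzqvvuyvttu  (last char: 'u')
  sorted[1] = qvvuyvttu$wsuwvyqytvvz  (last char: 'z')
  sorted[2] = qytvvzqvvuyvttu$wsuwvy  (last char: 'y')
  sorted[3] = suwvyqytvvzqvvuyvttu$w  (last char: 'w')
  sorted[4] = ttu$wsuwvyqytvvzqvvuyv  (last char: 'v')
  sorted[5] = tu$wsuwvyqytvvzqvvuyvt  (last char: 't')
  sorted[6] = tvvzqvvuyvttu$wsuwvyqy  (last char: 'y')
  sorted[7] = u$wsuwvyqytvvzqvvuyvtt  (last char: 't')
  sorted[8] = uwvyqytvvzqvvuyvttu$ws  (last char: 's')
  sorted[9] = uyvttu$wsuwvyqytvvzqvv  (last char: 'v')
  sorted[10] = vttu$wsuwvyqytvvzqvvuy  (last char: 'y')
  sorted[11] = vuyvttu$wsuwvyqytvvzqv  (last char: 'v')
  sorted[12] = vvuyvttu$wsuwvyqytvvzq  (last char: 'q')
  sorted[13] = vvzqvvuyvttu$wsuwvyqyt  (last char: 't')
  sorted[14] = vyqytvvzqvvuyvttu$wsuw  (last char: 'w')
  sorted[15] = vzqvvuyvttu$wsuwvyqytv  (last char: 'v')
  sorted[16] = wsuwvyqytvvzqvvuyvttu$  (last char: '$')
  sorted[17] = wvyqytvvzqvvuyvttu$wsu  (last char: 'u')
  sorted[18] = yqytvvzqvvuyvttu$wsuwv  (last char: 'v')
  sorted[19] = ytvvzqvvuyvttu$wsuwvyq  (last char: 'q')
  sorted[20] = yvttu$wsuwvyqytvvzqvvu  (last char: 'u')
  sorted[21] = zqvvuyvttu$wsuwvyqytvv  (last char: 'v')
Last column: uzywvtytsvyvqtwv$uvquv
Original string S is at sorted index 16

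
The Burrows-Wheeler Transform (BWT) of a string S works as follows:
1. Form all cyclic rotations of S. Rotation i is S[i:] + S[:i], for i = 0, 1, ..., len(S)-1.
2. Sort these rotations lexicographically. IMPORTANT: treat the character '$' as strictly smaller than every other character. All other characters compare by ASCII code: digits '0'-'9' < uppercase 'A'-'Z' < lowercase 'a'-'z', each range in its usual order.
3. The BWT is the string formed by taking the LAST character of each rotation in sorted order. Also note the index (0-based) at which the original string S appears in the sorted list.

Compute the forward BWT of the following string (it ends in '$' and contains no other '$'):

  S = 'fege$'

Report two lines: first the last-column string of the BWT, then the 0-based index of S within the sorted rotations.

All 5 rotations (rotation i = S[i:]+S[:i]):
  rot[0] = fege$
  rot[1] = ege$f
  rot[2] = ge$fe
  rot[3] = e$feg
  rot[4] = $fege
Sorted (with $ < everything):
  sorted[0] = $fege  (last char: 'e')
  sorted[1] = e$feg  (last char: 'g')
  sorted[2] = ege$f  (last char: 'f')
  sorted[3] = fege$  (last char: '$')
  sorted[4] = ge$fe  (last char: 'e')
Last column: egf$e
Original string S is at sorted index 3

Answer: egf$e
3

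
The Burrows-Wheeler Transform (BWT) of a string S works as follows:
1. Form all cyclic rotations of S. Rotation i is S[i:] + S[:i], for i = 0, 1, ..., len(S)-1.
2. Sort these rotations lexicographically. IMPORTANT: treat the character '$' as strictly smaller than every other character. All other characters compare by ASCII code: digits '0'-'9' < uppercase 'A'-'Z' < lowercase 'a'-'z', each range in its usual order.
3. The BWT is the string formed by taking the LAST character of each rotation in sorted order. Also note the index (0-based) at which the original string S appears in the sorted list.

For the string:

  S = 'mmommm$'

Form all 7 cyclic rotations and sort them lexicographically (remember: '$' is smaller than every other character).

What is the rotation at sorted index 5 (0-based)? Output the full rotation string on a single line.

All 7 rotations (rotation i = S[i:]+S[:i]):
  rot[0] = mmommm$
  rot[1] = mommm$m
  rot[2] = ommm$mm
  rot[3] = mmm$mmo
  rot[4] = mm$mmom
  rot[5] = m$mmomm
  rot[6] = $mmommm
Sorted (with $ < everything):
  sorted[0] = $mmommm
  sorted[1] = m$mmomm
  sorted[2] = mm$mmom
  sorted[3] = mmm$mmo
  sorted[4] = mmommm$
  sorted[5] = mommm$m
  sorted[6] = ommm$mm
sorted[5] = mommm$m

Answer: mommm$m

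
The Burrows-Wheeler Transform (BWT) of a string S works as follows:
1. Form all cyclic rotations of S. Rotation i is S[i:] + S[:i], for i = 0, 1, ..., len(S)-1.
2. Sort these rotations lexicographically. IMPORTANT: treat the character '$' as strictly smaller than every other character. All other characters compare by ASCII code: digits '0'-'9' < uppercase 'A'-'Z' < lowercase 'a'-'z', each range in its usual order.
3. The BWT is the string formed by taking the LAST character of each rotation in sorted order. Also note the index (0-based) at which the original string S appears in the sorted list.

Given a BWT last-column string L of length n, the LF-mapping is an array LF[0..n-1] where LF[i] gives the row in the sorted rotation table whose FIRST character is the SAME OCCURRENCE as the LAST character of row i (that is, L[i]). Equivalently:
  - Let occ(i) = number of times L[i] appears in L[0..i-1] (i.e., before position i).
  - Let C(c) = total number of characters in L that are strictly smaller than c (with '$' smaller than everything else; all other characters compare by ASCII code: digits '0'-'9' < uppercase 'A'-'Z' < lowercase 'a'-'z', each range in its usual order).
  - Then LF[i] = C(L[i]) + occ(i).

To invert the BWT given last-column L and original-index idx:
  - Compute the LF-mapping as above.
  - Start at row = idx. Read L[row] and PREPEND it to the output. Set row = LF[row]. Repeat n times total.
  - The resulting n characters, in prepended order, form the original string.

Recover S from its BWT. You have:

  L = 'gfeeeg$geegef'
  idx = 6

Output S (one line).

LF mapping: 9 7 1 2 3 10 0 11 4 5 12 6 8
Walk LF starting at row 6, prepending L[row]:
  step 1: row=6, L[6]='$', prepend. Next row=LF[6]=0
  step 2: row=0, L[0]='g', prepend. Next row=LF[0]=9
  step 3: row=9, L[9]='e', prepend. Next row=LF[9]=5
  step 4: row=5, L[5]='g', prepend. Next row=LF[5]=10
  step 5: row=10, L[10]='g', prepend. Next row=LF[10]=12
  step 6: row=12, L[12]='f', prepend. Next row=LF[12]=8
  step 7: row=8, L[8]='e', prepend. Next row=LF[8]=4
  step 8: row=4, L[4]='e', prepend. Next row=LF[4]=3
  step 9: row=3, L[3]='e', prepend. Next row=LF[3]=2
  step 10: row=2, L[2]='e', prepend. Next row=LF[2]=1
  step 11: row=1, L[1]='f', prepend. Next row=LF[1]=7
  step 12: row=7, L[7]='g', prepend. Next row=LF[7]=11
  step 13: row=11, L[11]='e', prepend. Next row=LF[11]=6
Reversed output: egfeeeefggeg$

Answer: egfeeeefggeg$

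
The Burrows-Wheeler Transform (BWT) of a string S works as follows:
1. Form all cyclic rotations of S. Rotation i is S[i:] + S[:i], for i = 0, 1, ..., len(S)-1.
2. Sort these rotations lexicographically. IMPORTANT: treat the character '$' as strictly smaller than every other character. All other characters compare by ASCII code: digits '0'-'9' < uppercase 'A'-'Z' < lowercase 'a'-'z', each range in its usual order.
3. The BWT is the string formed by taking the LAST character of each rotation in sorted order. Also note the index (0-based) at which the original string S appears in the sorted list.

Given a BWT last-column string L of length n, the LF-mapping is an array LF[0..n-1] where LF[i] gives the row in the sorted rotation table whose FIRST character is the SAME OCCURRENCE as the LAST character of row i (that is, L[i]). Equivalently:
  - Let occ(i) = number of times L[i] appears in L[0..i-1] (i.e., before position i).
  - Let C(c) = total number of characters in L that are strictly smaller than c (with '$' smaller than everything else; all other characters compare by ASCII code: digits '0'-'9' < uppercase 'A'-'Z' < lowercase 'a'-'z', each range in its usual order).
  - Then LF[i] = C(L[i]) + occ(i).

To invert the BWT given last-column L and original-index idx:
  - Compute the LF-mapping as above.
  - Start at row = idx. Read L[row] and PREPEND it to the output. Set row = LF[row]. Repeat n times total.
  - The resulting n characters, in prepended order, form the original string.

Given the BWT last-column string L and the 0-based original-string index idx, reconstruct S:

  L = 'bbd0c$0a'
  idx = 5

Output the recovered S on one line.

Answer: b0ad0cb$

Derivation:
LF mapping: 4 5 7 1 6 0 2 3
Walk LF starting at row 5, prepending L[row]:
  step 1: row=5, L[5]='$', prepend. Next row=LF[5]=0
  step 2: row=0, L[0]='b', prepend. Next row=LF[0]=4
  step 3: row=4, L[4]='c', prepend. Next row=LF[4]=6
  step 4: row=6, L[6]='0', prepend. Next row=LF[6]=2
  step 5: row=2, L[2]='d', prepend. Next row=LF[2]=7
  step 6: row=7, L[7]='a', prepend. Next row=LF[7]=3
  step 7: row=3, L[3]='0', prepend. Next row=LF[3]=1
  step 8: row=1, L[1]='b', prepend. Next row=LF[1]=5
Reversed output: b0ad0cb$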